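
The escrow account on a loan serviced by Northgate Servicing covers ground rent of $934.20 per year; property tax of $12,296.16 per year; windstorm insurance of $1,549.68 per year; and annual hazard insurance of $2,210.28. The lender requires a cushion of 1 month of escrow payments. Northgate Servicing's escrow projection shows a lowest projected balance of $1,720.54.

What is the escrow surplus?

$304.68

Ground rent — $934.20
Property tax — $12,296.16
Windstorm insurance — $1,549.68
Hazard insurance — $2,210.28
Yearly total = $16,990.32
Base monthly escrow = $16,990.32 / 12 = $1,415.86
Cushion = 1 × $1,415.86 = $1,415.86
Excess over cushion: $1,720.54 − $1,415.86 = $304.68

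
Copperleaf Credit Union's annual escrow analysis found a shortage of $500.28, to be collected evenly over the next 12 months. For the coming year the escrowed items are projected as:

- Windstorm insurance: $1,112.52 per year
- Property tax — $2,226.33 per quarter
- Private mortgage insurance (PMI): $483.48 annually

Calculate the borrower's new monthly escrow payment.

Windstorm insurance: $1,112.52 per year
Property tax: $2,226.33 × 4 = $8,905.32 per year
Private mortgage insurance (PMI): $483.48 per year
Yearly total = $1,112.52 + $8,905.32 + $483.48 = $10,501.32
Base monthly escrow = $10,501.32 / 12 = $875.11
Shortage spread = $500.28 ÷ 12 = $41.69/mo
Adjusted monthly = $875.11 + $41.69 = $916.80

$916.80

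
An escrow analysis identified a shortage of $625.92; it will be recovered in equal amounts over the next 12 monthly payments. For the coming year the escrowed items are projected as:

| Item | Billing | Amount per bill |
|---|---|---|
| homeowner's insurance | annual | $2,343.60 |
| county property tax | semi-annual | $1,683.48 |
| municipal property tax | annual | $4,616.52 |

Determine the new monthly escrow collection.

$912.75

Homeowner's insurance = $2,343.60
County property tax = $1,683.48 × 2 = $3,366.96
Municipal property tax = $4,616.52
Annual escrow total = $10,327.08
Monthly escrow = $10,327.08 ÷ 12 = $860.59
Monthly shortage recovery: $625.92 ÷ 12 = $52.16
New monthly escrow = $860.59 + $52.16 = $912.75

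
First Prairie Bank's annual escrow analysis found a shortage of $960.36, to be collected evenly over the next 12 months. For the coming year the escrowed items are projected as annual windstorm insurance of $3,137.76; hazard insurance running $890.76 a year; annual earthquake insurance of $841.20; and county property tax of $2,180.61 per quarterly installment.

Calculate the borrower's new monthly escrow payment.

$1,212.71

Windstorm insurance = $3,137.76/yr
Hazard insurance = $890.76/yr
Earthquake insurance = $841.20/yr
County property tax = $2,180.61 × 4 = $8,722.44/yr
Annual escrow total = $13,592.16
Per month = $13,592.16 ÷ 12 = $1,132.68
Shortage spread = $960.36 / 12 = $80.03/mo
New monthly escrow = $1,132.68 + $80.03 = $1,212.71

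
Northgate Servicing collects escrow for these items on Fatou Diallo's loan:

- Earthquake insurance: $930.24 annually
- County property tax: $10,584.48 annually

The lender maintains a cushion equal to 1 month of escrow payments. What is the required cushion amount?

Earthquake insurance = $930.24/yr
County property tax = $10,584.48/yr
Combined annual = $930.24 + $10,584.48 = $11,514.72
Per month = $11,514.72 / 12 = $959.56
Required cushion = 1 × $959.56 = $959.56

$959.56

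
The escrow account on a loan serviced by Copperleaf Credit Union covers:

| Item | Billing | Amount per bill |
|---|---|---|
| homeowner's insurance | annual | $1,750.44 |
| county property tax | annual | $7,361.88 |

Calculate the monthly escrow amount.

Homeowner's insurance: $1,750.44 per year
County property tax: $7,361.88 per year
Total annual escrow = $1,750.44 + $7,361.88 = $9,112.32
Per month = $9,112.32 / 12 = $759.36

$759.36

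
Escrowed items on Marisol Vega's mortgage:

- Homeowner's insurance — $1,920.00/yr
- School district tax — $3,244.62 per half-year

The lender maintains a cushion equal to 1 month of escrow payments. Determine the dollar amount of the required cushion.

Homeowner's insurance: $1,920.00/yr
School district tax: $3,244.62 × 2 = $6,489.24/yr
Combined annual = $8,409.24
Base monthly escrow = $8,409.24 / 12 = $700.77
Required cushion = 1 × $700.77 = $700.77

$700.77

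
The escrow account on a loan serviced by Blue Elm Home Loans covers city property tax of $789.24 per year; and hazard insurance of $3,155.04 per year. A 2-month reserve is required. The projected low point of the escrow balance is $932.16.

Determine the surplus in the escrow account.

$274.78

City property tax — $789.24/yr
Hazard insurance — $3,155.04/yr
Total annual escrow = $789.24 + $3,155.04 = $3,944.28
Monthly = $3,944.28 ÷ 12 = $328.69
Required cushion = 2 × $328.69 = $657.38
Surplus = $932.16 − $657.38 = $274.78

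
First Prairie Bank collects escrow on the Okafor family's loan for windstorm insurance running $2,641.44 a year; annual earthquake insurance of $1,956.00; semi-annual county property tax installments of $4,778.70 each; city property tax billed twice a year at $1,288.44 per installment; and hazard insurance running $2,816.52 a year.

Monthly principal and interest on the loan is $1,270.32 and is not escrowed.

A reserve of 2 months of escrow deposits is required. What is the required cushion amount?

$3,258.04

Windstorm insurance: $2,641.44 per year
Earthquake insurance: $1,956.00 per year
County property tax: $4,778.70 × 2 = $9,557.40 per year
City property tax: $1,288.44 × 2 = $2,576.88 per year
Hazard insurance: $2,816.52 per year
Annual escrow total = $2,641.44 + $1,956.00 + $9,557.40 + $2,576.88 + $2,816.52 = $19,548.24
Per month = $19,548.24 ÷ 12 = $1,629.02
Required cushion = 2 × $1,629.02 = $3,258.04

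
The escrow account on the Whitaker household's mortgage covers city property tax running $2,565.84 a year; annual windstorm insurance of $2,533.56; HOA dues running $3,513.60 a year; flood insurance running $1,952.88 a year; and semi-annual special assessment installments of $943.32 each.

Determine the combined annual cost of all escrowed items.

City property tax: $2,565.84 annually
Windstorm insurance: $2,533.56 annually
HOA dues: $3,513.60 annually
Flood insurance: $1,952.88 annually
Special assessment: $943.32 × 2 = $1,886.64 annually
Combined annual = $2,565.84 + $2,533.56 + $3,513.60 + $1,952.88 + $1,886.64 = $12,452.52

$12,452.52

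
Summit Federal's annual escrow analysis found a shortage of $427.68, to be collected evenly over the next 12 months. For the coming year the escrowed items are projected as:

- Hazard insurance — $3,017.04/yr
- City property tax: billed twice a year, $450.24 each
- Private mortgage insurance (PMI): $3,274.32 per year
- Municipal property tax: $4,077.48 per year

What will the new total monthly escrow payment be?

Hazard insurance — $3,017.04
City property tax — $450.24 × 2 = $900.48
Private mortgage insurance (PMI) — $3,274.32
Municipal property tax — $4,077.48
Total annual escrow = $11,269.32
Base monthly escrow = $11,269.32 ÷ 12 = $939.11
Shortage spread = $427.68 / 12 = $35.64/mo
New monthly escrow = $939.11 + $35.64 = $974.75

$974.75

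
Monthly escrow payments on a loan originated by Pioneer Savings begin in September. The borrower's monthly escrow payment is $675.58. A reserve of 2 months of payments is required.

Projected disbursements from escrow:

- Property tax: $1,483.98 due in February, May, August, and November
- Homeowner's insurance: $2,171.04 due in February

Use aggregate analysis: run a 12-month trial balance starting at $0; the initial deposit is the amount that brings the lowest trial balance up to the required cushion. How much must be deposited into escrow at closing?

$2,436.68

Cushion = 2 × $675.58 = $1,351.16
Trial balance (start $0, +$675.58 each month, − disbursements):
  Sep: +$675.58 → $675.58
  Oct: +$675.58 → $1,351.16
  Nov: +$675.58 − $1,483.98 → $542.76
  Dec: +$675.58 → $1,218.34
  Jan: +$675.58 → $1,893.92
  Feb: +$675.58 − $3,655.02 → -$1,085.52
  Mar: +$675.58 → -$409.94
  Apr: +$675.58 → $265.64
  May: +$675.58 − $1,483.98 → -$542.76
  Jun: +$675.58 → $132.82
  Jul: +$675.58 → $808.40
  Aug: +$675.58 − $1,483.98 → $0.00
Lowest trial balance = -$1,085.52 (Feb)
Initial deposit = cushion − low point = $1,351.16 − (-$1,085.52) = $2,436.68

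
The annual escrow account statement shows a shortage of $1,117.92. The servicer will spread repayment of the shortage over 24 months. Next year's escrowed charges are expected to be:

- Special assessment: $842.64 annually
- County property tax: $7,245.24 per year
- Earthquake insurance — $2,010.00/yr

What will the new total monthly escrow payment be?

Special assessment = $842.64 per year
County property tax = $7,245.24 per year
Earthquake insurance = $2,010.00 per year
Total per year = $842.64 + $7,245.24 + $2,010.00 = $10,097.88
Base monthly escrow = $10,097.88 / 12 = $841.49
Monthly shortage recovery: $1,117.92 / 24 = $46.58
Adjusted monthly = $841.49 + $46.58 = $888.07

$888.07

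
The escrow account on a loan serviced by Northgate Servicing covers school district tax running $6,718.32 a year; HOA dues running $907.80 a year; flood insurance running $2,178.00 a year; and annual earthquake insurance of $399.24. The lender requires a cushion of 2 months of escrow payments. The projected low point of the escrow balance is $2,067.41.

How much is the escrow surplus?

School district tax = $6,718.32 annually
HOA dues = $907.80 annually
Flood insurance = $2,178.00 annually
Earthquake insurance = $399.24 annually
Total annual escrow = $6,718.32 + $907.80 + $2,178.00 + $399.24 = $10,203.36
Base monthly escrow = $10,203.36 / 12 = $850.28
Required cushion = 2 × $850.28 = $1,700.56
Surplus = $2,067.41 − $1,700.56 = $366.85

$366.85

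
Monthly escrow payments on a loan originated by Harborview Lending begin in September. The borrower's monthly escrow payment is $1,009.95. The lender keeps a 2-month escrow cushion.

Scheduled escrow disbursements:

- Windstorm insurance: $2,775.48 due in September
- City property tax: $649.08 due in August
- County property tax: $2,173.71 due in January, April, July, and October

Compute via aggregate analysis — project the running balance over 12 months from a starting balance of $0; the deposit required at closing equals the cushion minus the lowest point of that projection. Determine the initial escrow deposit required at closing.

Cushion = 2 × $1,009.95 = $2,019.90
Trial balance (start $0, +$1,009.95 each month, − disbursements):
  Sep: +$1,009.95 − $2,775.48 → -$1,765.53
  Oct: +$1,009.95 − $2,173.71 → -$2,929.29
  Nov: +$1,009.95 → -$1,919.34
  Dec: +$1,009.95 → -$909.39
  Jan: +$1,009.95 − $2,173.71 → -$2,073.15
  Feb: +$1,009.95 → -$1,063.20
  Mar: +$1,009.95 → -$53.25
  Apr: +$1,009.95 − $2,173.71 → -$1,217.01
  May: +$1,009.95 → -$207.06
  Jun: +$1,009.95 → $802.89
  Jul: +$1,009.95 − $2,173.71 → -$360.87
  Aug: +$1,009.95 − $649.08 → $0.00
Lowest trial balance = -$2,929.29 (Oct)
Initial deposit = cushion − low point = $2,019.90 − (-$2,929.29) = $4,949.19

$4,949.19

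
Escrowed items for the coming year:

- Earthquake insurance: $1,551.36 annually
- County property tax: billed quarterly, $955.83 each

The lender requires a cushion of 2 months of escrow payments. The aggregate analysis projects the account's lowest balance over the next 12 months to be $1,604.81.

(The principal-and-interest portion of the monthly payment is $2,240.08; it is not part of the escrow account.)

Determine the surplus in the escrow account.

Earthquake insurance — $1,551.36
County property tax — $955.83 × 4 = $3,823.32
Annual escrow total = $5,374.68
Per month = $5,374.68 ÷ 12 = $447.89
Required reserve = 2 × $447.89 = $895.78
Surplus = $1,604.81 − $895.78 = $709.03

$709.03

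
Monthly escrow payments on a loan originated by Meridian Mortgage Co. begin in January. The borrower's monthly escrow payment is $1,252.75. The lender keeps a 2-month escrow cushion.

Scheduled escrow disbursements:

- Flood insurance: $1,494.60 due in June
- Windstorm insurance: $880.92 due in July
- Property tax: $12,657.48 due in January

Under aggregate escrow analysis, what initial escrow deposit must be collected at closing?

$13,910.23

Cushion = 2 × $1,252.75 = $2,505.50
Trial balance (start $0, +$1,252.75 each month, − disbursements):
  Jan: +$1,252.75 − $12,657.48 → -$11,404.73
  Feb: +$1,252.75 → -$10,151.98
  Mar: +$1,252.75 → -$8,899.23
  Apr: +$1,252.75 → -$7,646.48
  May: +$1,252.75 → -$6,393.73
  Jun: +$1,252.75 − $1,494.60 → -$6,635.58
  Jul: +$1,252.75 − $880.92 → -$6,263.75
  Aug: +$1,252.75 → -$5,011.00
  Sep: +$1,252.75 → -$3,758.25
  Oct: +$1,252.75 → -$2,505.50
  Nov: +$1,252.75 → -$1,252.75
  Dec: +$1,252.75 → $0.00
Lowest trial balance = -$11,404.73 (Jan)
Initial deposit = cushion − low point = $2,505.50 − (-$11,404.73) = $13,910.23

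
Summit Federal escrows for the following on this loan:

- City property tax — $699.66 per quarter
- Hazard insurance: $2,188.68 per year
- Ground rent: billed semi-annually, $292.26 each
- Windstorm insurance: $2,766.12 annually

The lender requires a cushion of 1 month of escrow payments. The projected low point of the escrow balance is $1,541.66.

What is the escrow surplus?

City property tax — $699.66 × 4 = $2,798.64/yr
Hazard insurance — $2,188.68/yr
Ground rent — $292.26 × 2 = $584.52/yr
Windstorm insurance — $2,766.12/yr
Yearly total = $2,798.64 + $2,188.68 + $584.52 + $2,766.12 = $8,337.96
Per month = $8,337.96 / 12 = $694.83
Required cushion = 1 × $694.83 = $694.83
Surplus = $1,541.66 − $694.83 = $846.83

$846.83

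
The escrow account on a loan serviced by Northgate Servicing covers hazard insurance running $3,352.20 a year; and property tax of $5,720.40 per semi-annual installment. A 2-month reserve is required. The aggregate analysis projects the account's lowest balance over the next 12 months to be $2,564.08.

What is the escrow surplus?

$98.58

Hazard insurance: $3,352.20/yr
Property tax: $5,720.40 × 2 = $11,440.80/yr
Combined annual = $3,352.20 + $11,440.80 = $14,793.00
Per month = $14,793.00 ÷ 12 = $1,232.75
Required cushion = 2 × $1,232.75 = $2,465.50
Excess over cushion: $2,564.08 − $2,465.50 = $98.58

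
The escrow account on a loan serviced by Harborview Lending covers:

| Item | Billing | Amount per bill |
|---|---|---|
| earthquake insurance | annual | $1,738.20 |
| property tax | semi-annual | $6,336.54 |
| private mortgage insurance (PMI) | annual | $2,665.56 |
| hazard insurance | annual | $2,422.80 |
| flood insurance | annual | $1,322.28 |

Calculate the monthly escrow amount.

Earthquake insurance = $1,738.20
Property tax = $6,336.54 × 2 = $12,673.08
Private mortgage insurance (PMI) = $2,665.56
Hazard insurance = $2,422.80
Flood insurance = $1,322.28
Annual escrow total = $1,738.20 + $12,673.08 + $2,665.56 + $2,422.80 + $1,322.28 = $20,821.92
Monthly escrow = $20,821.92 ÷ 12 = $1,735.16

$1,735.16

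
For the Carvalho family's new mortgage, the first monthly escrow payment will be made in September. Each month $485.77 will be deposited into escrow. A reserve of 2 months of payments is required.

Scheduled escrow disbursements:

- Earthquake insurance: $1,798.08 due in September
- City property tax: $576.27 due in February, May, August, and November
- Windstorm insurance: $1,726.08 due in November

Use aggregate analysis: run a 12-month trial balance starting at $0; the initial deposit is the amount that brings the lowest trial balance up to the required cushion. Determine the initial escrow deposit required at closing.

Cushion = 2 × $485.77 = $971.54
Trial balance (start $0, +$485.77 each month, − disbursements):
  Sep: +$485.77 − $1,798.08 → -$1,312.31
  Oct: +$485.77 → -$826.54
  Nov: +$485.77 − $2,302.35 → -$2,643.12
  Dec: +$485.77 → -$2,157.35
  Jan: +$485.77 → -$1,671.58
  Feb: +$485.77 − $576.27 → -$1,762.08
  Mar: +$485.77 → -$1,276.31
  Apr: +$485.77 → -$790.54
  May: +$485.77 − $576.27 → -$881.04
  Jun: +$485.77 → -$395.27
  Jul: +$485.77 → $90.50
  Aug: +$485.77 − $576.27 → $0.00
Lowest trial balance = -$2,643.12 (Nov)
Initial deposit = cushion − low point = $971.54 − (-$2,643.12) = $3,614.66

$3,614.66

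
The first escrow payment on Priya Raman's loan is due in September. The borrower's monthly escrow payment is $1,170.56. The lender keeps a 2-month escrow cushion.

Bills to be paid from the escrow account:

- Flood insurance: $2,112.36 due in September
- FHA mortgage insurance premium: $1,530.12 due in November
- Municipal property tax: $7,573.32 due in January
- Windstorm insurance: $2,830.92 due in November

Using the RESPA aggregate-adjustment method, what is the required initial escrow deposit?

$10,535.04

Cushion = 2 × $1,170.56 = $2,341.12
Trial balance (start $0, +$1,170.56 each month, − disbursements):
  Sep: +$1,170.56 − $2,112.36 → -$941.80
  Oct: +$1,170.56 → $228.76
  Nov: +$1,170.56 − $4,361.04 → -$2,961.72
  Dec: +$1,170.56 → -$1,791.16
  Jan: +$1,170.56 − $7,573.32 → -$8,193.92
  Feb: +$1,170.56 → -$7,023.36
  Mar: +$1,170.56 → -$5,852.80
  Apr: +$1,170.56 → -$4,682.24
  May: +$1,170.56 → -$3,511.68
  Jun: +$1,170.56 → -$2,341.12
  Jul: +$1,170.56 → -$1,170.56
  Aug: +$1,170.56 → $0.00
Lowest trial balance = -$8,193.92 (Jan)
Initial deposit = cushion − low point = $2,341.12 − (-$8,193.92) = $10,535.04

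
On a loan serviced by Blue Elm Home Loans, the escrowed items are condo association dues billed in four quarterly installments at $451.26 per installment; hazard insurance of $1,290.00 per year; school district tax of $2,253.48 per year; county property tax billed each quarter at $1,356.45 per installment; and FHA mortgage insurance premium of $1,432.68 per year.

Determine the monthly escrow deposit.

Condo association dues: $451.26 × 4 = $1,805.04/yr
Hazard insurance: $1,290.00/yr
School district tax: $2,253.48/yr
County property tax: $1,356.45 × 4 = $5,425.80/yr
FHA mortgage insurance premium: $1,432.68/yr
Total annual escrow = $12,207.00
Per month = $12,207.00 ÷ 12 = $1,017.25

$1,017.25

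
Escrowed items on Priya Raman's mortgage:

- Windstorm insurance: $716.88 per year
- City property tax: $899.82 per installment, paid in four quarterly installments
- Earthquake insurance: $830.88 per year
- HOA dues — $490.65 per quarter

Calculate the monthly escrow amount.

Windstorm insurance — $716.88 annually
City property tax — $899.82 × 4 = $3,599.28 annually
Earthquake insurance — $830.88 annually
HOA dues — $490.65 × 4 = $1,962.60 annually
Total annual escrow = $716.88 + $3,599.28 + $830.88 + $1,962.60 = $7,109.64
Monthly escrow = $7,109.64 / 12 = $592.47

$592.47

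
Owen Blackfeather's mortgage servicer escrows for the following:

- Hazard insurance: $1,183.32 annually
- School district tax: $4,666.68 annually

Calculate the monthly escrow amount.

Hazard insurance — $1,183.32 annually
School district tax — $4,666.68 annually
Total per year = $1,183.32 + $4,666.68 = $5,850.00
Monthly escrow = $5,850.00 / 12 = $487.50

$487.50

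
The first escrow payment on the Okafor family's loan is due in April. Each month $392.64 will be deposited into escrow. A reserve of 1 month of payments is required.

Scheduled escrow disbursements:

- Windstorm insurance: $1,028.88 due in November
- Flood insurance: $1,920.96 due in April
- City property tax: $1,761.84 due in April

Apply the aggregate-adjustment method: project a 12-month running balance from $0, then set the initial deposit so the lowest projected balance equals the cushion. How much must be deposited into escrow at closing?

Cushion = 1 × $392.64 = $392.64
Trial balance (start $0, +$392.64 each month, − disbursements):
  Apr: +$392.64 − $3,682.80 → -$3,290.16
  May: +$392.64 → -$2,897.52
  Jun: +$392.64 → -$2,504.88
  Jul: +$392.64 → -$2,112.24
  Aug: +$392.64 → -$1,719.60
  Sep: +$392.64 → -$1,326.96
  Oct: +$392.64 → -$934.32
  Nov: +$392.64 − $1,028.88 → -$1,570.56
  Dec: +$392.64 → -$1,177.92
  Jan: +$392.64 → -$785.28
  Feb: +$392.64 → -$392.64
  Mar: +$392.64 → $0.00
Lowest trial balance = -$3,290.16 (Apr)
Initial deposit = cushion − low point = $392.64 − (-$3,290.16) = $3,682.80

$3,682.80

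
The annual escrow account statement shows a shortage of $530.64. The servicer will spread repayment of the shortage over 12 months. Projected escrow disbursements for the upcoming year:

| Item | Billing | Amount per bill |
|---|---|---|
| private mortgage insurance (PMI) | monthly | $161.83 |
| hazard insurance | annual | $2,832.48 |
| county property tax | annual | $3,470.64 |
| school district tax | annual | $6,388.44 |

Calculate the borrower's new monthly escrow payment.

Private mortgage insurance (PMI): $161.83 × 12 = $1,941.96 annually
Hazard insurance: $2,832.48 annually
County property tax: $3,470.64 annually
School district tax: $6,388.44 annually
Total annual escrow = $14,633.52
Per month = $14,633.52 / 12 = $1,219.46
Shortage spread = $530.64 ÷ 12 = $44.22/mo
New monthly escrow = $1,219.46 + $44.22 = $1,263.68

$1,263.68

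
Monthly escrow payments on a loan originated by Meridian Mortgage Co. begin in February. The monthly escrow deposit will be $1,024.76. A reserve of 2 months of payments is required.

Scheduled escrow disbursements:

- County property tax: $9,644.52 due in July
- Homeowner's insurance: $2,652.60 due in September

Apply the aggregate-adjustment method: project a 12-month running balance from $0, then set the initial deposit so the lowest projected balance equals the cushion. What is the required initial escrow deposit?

$6,148.56

Cushion = 2 × $1,024.76 = $2,049.52
Trial balance (start $0, +$1,024.76 each month, − disbursements):
  Feb: +$1,024.76 → $1,024.76
  Mar: +$1,024.76 → $2,049.52
  Apr: +$1,024.76 → $3,074.28
  May: +$1,024.76 → $4,099.04
  Jun: +$1,024.76 → $5,123.80
  Jul: +$1,024.76 − $9,644.52 → -$3,495.96
  Aug: +$1,024.76 → -$2,471.20
  Sep: +$1,024.76 − $2,652.60 → -$4,099.04
  Oct: +$1,024.76 → -$3,074.28
  Nov: +$1,024.76 → -$2,049.52
  Dec: +$1,024.76 → -$1,024.76
  Jan: +$1,024.76 → $0.00
Lowest trial balance = -$4,099.04 (Sep)
Initial deposit = cushion − low point = $2,049.52 − (-$4,099.04) = $6,148.56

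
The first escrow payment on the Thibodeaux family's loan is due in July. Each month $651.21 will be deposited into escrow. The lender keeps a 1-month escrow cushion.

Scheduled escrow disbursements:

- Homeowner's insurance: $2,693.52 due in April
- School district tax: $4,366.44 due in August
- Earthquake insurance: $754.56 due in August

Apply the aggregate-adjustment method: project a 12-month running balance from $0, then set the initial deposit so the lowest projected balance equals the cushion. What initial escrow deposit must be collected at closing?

Cushion = 1 × $651.21 = $651.21
Trial balance (start $0, +$651.21 each month, − disbursements):
  Jul: +$651.21 → $651.21
  Aug: +$651.21 − $5,121.00 → -$3,818.58
  Sep: +$651.21 → -$3,167.37
  Oct: +$651.21 → -$2,516.16
  Nov: +$651.21 → -$1,864.95
  Dec: +$651.21 → -$1,213.74
  Jan: +$651.21 → -$562.53
  Feb: +$651.21 → $88.68
  Mar: +$651.21 → $739.89
  Apr: +$651.21 − $2,693.52 → -$1,302.42
  May: +$651.21 → -$651.21
  Jun: +$651.21 → $0.00
Lowest trial balance = -$3,818.58 (Aug)
Initial deposit = cushion − low point = $651.21 − (-$3,818.58) = $4,469.79

$4,469.79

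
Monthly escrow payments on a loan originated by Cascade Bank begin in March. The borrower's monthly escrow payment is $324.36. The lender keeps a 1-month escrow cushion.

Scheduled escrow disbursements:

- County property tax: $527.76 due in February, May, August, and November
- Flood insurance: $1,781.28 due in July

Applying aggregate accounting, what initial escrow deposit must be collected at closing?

Cushion = 1 × $324.36 = $324.36
Trial balance (start $0, +$324.36 each month, − disbursements):
  Mar: +$324.36 → $324.36
  Apr: +$324.36 → $648.72
  May: +$324.36 − $527.76 → $445.32
  Jun: +$324.36 → $769.68
  Jul: +$324.36 − $1,781.28 → -$687.24
  Aug: +$324.36 − $527.76 → -$890.64
  Sep: +$324.36 → -$566.28
  Oct: +$324.36 → -$241.92
  Nov: +$324.36 − $527.76 → -$445.32
  Dec: +$324.36 → -$120.96
  Jan: +$324.36 → $203.40
  Feb: +$324.36 − $527.76 → $0.00
Lowest trial balance = -$890.64 (Aug)
Initial deposit = cushion − low point = $324.36 − (-$890.64) = $1,215.00

$1,215.00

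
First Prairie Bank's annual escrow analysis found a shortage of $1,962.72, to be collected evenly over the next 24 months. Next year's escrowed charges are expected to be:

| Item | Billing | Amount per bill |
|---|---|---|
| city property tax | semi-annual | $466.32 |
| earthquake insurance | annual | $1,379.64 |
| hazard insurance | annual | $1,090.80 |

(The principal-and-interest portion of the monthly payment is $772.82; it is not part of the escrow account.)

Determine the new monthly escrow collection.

$365.37

City property tax: $466.32 × 2 = $932.64/yr
Earthquake insurance: $1,379.64/yr
Hazard insurance: $1,090.80/yr
Total per year = $932.64 + $1,379.64 + $1,090.80 = $3,403.08
Base monthly escrow = $3,403.08 ÷ 12 = $283.59
Shortage per month = $1,962.72 / 24 = $81.78
New monthly escrow = $283.59 + $81.78 = $365.37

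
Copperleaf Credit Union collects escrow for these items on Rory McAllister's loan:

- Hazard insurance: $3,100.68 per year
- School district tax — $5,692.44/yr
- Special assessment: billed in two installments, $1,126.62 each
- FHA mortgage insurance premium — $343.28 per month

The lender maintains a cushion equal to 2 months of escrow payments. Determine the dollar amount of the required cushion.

Hazard insurance: $3,100.68/yr
School district tax: $5,692.44/yr
Special assessment: $1,126.62 × 2 = $2,253.24/yr
FHA mortgage insurance premium: $343.28 × 12 = $4,119.36/yr
Annual escrow total = $3,100.68 + $5,692.44 + $2,253.24 + $4,119.36 = $15,165.72
Base monthly escrow = $15,165.72 ÷ 12 = $1,263.81
Reserve = 2 × $1,263.81 = $2,527.62

$2,527.62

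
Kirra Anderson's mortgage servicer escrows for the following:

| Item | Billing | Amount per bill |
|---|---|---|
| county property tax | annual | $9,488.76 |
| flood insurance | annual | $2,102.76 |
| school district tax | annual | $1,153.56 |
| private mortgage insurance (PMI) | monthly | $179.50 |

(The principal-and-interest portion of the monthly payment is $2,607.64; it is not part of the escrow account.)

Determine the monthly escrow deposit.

$1,241.59

County property tax = $9,488.76 annually
Flood insurance = $2,102.76 annually
School district tax = $1,153.56 annually
Private mortgage insurance (PMI) = $179.50 × 12 = $2,154.00 annually
Yearly total = $9,488.76 + $2,102.76 + $1,153.56 + $2,154.00 = $14,899.08
Base monthly escrow = $14,899.08 / 12 = $1,241.59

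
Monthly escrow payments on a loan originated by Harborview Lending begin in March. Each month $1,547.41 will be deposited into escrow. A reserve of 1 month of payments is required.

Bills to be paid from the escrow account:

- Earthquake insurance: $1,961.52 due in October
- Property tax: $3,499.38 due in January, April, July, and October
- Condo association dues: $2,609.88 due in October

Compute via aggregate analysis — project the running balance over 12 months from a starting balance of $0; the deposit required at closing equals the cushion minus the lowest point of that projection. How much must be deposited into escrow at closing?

$4,237.67

Cushion = 1 × $1,547.41 = $1,547.41
Trial balance (start $0, +$1,547.41 each month, − disbursements):
  Mar: +$1,547.41 → $1,547.41
  Apr: +$1,547.41 − $3,499.38 → -$404.56
  May: +$1,547.41 → $1,142.85
  Jun: +$1,547.41 → $2,690.26
  Jul: +$1,547.41 − $3,499.38 → $738.29
  Aug: +$1,547.41 → $2,285.70
  Sep: +$1,547.41 → $3,833.11
  Oct: +$1,547.41 − $8,070.78 → -$2,690.26
  Nov: +$1,547.41 → -$1,142.85
  Dec: +$1,547.41 → $404.56
  Jan: +$1,547.41 − $3,499.38 → -$1,547.41
  Feb: +$1,547.41 → $0.00
Lowest trial balance = -$2,690.26 (Oct)
Initial deposit = cushion − low point = $1,547.41 − (-$2,690.26) = $4,237.67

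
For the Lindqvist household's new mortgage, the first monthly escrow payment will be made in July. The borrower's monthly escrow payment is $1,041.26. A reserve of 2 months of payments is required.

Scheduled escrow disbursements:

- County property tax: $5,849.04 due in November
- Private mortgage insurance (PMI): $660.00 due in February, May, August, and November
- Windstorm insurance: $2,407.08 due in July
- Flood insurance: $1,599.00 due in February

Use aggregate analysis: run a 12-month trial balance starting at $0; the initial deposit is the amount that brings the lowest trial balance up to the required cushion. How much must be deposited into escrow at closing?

$6,452.34

Cushion = 2 × $1,041.26 = $2,082.52
Trial balance (start $0, +$1,041.26 each month, − disbursements):
  Jul: +$1,041.26 − $2,407.08 → -$1,365.82
  Aug: +$1,041.26 − $660.00 → -$984.56
  Sep: +$1,041.26 → $56.70
  Oct: +$1,041.26 → $1,097.96
  Nov: +$1,041.26 − $6,509.04 → -$4,369.82
  Dec: +$1,041.26 → -$3,328.56
  Jan: +$1,041.26 → -$2,287.30
  Feb: +$1,041.26 − $2,259.00 → -$3,505.04
  Mar: +$1,041.26 → -$2,463.78
  Apr: +$1,041.26 → -$1,422.52
  May: +$1,041.26 − $660.00 → -$1,041.26
  Jun: +$1,041.26 → $0.00
Lowest trial balance = -$4,369.82 (Nov)
Initial deposit = cushion − low point = $2,082.52 − (-$4,369.82) = $6,452.34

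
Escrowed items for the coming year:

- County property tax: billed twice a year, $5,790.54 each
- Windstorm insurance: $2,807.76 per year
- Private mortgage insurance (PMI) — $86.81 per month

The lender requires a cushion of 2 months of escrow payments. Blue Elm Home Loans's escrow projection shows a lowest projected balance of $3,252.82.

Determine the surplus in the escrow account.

$681.06

County property tax: $5,790.54 × 2 = $11,581.08 per year
Windstorm insurance: $2,807.76 per year
Private mortgage insurance (PMI): $86.81 × 12 = $1,041.72 per year
Total annual escrow = $15,430.56
Base monthly escrow = $15,430.56 / 12 = $1,285.88
Cushion = 2 × $1,285.88 = $2,571.76
Excess over cushion: $3,252.82 − $2,571.76 = $681.06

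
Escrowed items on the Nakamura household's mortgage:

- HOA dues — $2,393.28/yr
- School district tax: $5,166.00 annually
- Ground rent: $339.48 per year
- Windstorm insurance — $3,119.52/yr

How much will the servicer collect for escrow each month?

$918.19

HOA dues: $2,393.28/yr
School district tax: $5,166.00/yr
Ground rent: $339.48/yr
Windstorm insurance: $3,119.52/yr
Yearly total = $11,018.28
Per month = $11,018.28 ÷ 12 = $918.19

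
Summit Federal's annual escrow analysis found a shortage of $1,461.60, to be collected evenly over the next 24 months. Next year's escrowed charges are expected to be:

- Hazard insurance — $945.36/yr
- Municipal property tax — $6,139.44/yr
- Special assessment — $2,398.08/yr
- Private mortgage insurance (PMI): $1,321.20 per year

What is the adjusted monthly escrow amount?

$961.24

Hazard insurance = $945.36/yr
Municipal property tax = $6,139.44/yr
Special assessment = $2,398.08/yr
Private mortgage insurance (PMI) = $1,321.20/yr
Total per year = $10,804.08
Base monthly escrow = $10,804.08 ÷ 12 = $900.34
Shortage spread = $1,461.60 ÷ 24 = $60.90/mo
Adjusted monthly = $900.34 + $60.90 = $961.24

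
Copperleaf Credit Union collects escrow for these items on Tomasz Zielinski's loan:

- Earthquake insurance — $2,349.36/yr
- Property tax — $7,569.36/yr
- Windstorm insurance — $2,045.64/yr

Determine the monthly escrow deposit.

Earthquake insurance — $2,349.36 per year
Property tax — $7,569.36 per year
Windstorm insurance — $2,045.64 per year
Combined annual = $11,964.36
Per month = $11,964.36 / 12 = $997.03

$997.03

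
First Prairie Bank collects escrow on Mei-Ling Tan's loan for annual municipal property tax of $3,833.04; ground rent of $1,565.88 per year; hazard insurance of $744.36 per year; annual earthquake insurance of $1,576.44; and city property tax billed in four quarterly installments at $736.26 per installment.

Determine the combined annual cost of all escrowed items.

$10,664.76

Municipal property tax = $3,833.04 annually
Ground rent = $1,565.88 annually
Hazard insurance = $744.36 annually
Earthquake insurance = $1,576.44 annually
City property tax = $736.26 × 4 = $2,945.04 annually
Total per year = $3,833.04 + $1,565.88 + $744.36 + $1,576.44 + $2,945.04 = $10,664.76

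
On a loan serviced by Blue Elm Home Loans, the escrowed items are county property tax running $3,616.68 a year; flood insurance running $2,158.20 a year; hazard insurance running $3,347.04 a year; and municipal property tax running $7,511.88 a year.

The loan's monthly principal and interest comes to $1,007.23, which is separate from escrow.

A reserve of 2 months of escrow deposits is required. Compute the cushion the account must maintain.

$2,772.30

County property tax — $3,616.68
Flood insurance — $2,158.20
Hazard insurance — $3,347.04
Municipal property tax — $7,511.88
Yearly total = $16,633.80
Monthly escrow = $16,633.80 ÷ 12 = $1,386.15
Cushion = 2 × $1,386.15 = $2,772.30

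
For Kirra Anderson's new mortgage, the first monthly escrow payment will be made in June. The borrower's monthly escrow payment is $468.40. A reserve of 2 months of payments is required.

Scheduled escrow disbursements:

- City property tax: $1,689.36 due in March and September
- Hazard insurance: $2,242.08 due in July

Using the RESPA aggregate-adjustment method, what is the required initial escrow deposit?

$2,994.64

Cushion = 2 × $468.40 = $936.80
Trial balance (start $0, +$468.40 each month, − disbursements):
  Jun: +$468.40 → $468.40
  Jul: +$468.40 − $2,242.08 → -$1,305.28
  Aug: +$468.40 → -$836.88
  Sep: +$468.40 − $1,689.36 → -$2,057.84
  Oct: +$468.40 → -$1,589.44
  Nov: +$468.40 → -$1,121.04
  Dec: +$468.40 → -$652.64
  Jan: +$468.40 → -$184.24
  Feb: +$468.40 → $284.16
  Mar: +$468.40 − $1,689.36 → -$936.80
  Apr: +$468.40 → -$468.40
  May: +$468.40 → $0.00
Lowest trial balance = -$2,057.84 (Sep)
Initial deposit = cushion − low point = $936.80 − (-$2,057.84) = $2,994.64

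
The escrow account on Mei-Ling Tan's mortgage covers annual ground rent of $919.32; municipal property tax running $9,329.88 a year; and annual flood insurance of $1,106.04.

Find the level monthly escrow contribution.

Ground rent — $919.32 annually
Municipal property tax — $9,329.88 annually
Flood insurance — $1,106.04 annually
Total per year = $919.32 + $9,329.88 + $1,106.04 = $11,355.24
Monthly escrow = $11,355.24 / 12 = $946.27

$946.27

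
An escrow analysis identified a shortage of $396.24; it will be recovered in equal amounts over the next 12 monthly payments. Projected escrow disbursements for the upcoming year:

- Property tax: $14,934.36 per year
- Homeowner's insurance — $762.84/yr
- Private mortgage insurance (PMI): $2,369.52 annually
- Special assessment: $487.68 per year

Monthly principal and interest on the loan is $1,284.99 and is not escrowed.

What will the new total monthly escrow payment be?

Property tax: $14,934.36 annually
Homeowner's insurance: $762.84 annually
Private mortgage insurance (PMI): $2,369.52 annually
Special assessment: $487.68 annually
Total per year = $14,934.36 + $762.84 + $2,369.52 + $487.68 = $18,554.40
Monthly = $18,554.40 ÷ 12 = $1,546.20
Shortage spread = $396.24 ÷ 12 = $33.02/mo
New monthly escrow = $1,546.20 + $33.02 = $1,579.22

$1,579.22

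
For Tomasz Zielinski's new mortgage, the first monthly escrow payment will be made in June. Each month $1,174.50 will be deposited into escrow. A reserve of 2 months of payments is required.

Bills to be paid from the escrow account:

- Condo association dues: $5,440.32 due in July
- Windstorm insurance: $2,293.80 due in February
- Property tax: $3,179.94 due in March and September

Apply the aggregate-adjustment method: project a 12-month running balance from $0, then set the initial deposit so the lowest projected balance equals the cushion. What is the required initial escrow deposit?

$6,271.26

Cushion = 2 × $1,174.50 = $2,349.00
Trial balance (start $0, +$1,174.50 each month, − disbursements):
  Jun: +$1,174.50 → $1,174.50
  Jul: +$1,174.50 − $5,440.32 → -$3,091.32
  Aug: +$1,174.50 → -$1,916.82
  Sep: +$1,174.50 − $3,179.94 → -$3,922.26
  Oct: +$1,174.50 → -$2,747.76
  Nov: +$1,174.50 → -$1,573.26
  Dec: +$1,174.50 → -$398.76
  Jan: +$1,174.50 → $775.74
  Feb: +$1,174.50 − $2,293.80 → -$343.56
  Mar: +$1,174.50 − $3,179.94 → -$2,349.00
  Apr: +$1,174.50 → -$1,174.50
  May: +$1,174.50 → $0.00
Lowest trial balance = -$3,922.26 (Sep)
Initial deposit = cushion − low point = $2,349.00 − (-$3,922.26) = $6,271.26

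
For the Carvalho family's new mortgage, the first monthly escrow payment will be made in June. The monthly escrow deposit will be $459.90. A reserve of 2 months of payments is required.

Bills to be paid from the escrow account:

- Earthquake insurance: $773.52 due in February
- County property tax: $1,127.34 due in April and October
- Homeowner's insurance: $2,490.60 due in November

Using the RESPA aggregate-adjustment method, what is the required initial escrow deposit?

Cushion = 2 × $459.90 = $919.80
Trial balance (start $0, +$459.90 each month, − disbursements):
  Jun: +$459.90 → $459.90
  Jul: +$459.90 → $919.80
  Aug: +$459.90 → $1,379.70
  Sep: +$459.90 → $1,839.60
  Oct: +$459.90 − $1,127.34 → $1,172.16
  Nov: +$459.90 − $2,490.60 → -$858.54
  Dec: +$459.90 → -$398.64
  Jan: +$459.90 → $61.26
  Feb: +$459.90 − $773.52 → -$252.36
  Mar: +$459.90 → $207.54
  Apr: +$459.90 − $1,127.34 → -$459.90
  May: +$459.90 → $0.00
Lowest trial balance = -$858.54 (Nov)
Initial deposit = cushion − low point = $919.80 − (-$858.54) = $1,778.34

$1,778.34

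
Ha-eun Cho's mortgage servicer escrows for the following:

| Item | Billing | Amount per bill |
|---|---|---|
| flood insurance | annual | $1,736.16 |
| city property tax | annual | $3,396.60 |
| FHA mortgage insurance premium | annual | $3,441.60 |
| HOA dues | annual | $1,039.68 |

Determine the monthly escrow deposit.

$801.17

Flood insurance = $1,736.16 per year
City property tax = $3,396.60 per year
FHA mortgage insurance premium = $3,441.60 per year
HOA dues = $1,039.68 per year
Total per year = $1,736.16 + $3,396.60 + $3,441.60 + $1,039.68 = $9,614.04
Base monthly escrow = $9,614.04 / 12 = $801.17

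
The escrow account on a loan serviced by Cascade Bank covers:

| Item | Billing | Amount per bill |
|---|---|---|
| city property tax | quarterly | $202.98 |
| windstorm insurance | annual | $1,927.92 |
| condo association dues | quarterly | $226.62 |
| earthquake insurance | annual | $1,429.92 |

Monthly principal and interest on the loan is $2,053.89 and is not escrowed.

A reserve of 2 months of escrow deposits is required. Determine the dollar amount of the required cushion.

$846.04

City property tax — $202.98 × 4 = $811.92
Windstorm insurance — $1,927.92
Condo association dues — $226.62 × 4 = $906.48
Earthquake insurance — $1,429.92
Yearly total = $5,076.24
Base monthly escrow = $5,076.24 / 12 = $423.02
Cushion = 2 × $423.02 = $846.04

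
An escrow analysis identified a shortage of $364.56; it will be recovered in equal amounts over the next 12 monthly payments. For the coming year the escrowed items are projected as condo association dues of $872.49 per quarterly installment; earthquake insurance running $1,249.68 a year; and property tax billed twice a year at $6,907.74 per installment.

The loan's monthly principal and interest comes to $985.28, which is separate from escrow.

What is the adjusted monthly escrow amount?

$1,576.64

Condo association dues = $872.49 × 4 = $3,489.96 per year
Earthquake insurance = $1,249.68 per year
Property tax = $6,907.74 × 2 = $13,815.48 per year
Yearly total = $18,555.12
Monthly escrow = $18,555.12 ÷ 12 = $1,546.26
Shortage per month = $364.56 ÷ 12 = $30.38
New monthly escrow = $1,546.26 + $30.38 = $1,576.64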